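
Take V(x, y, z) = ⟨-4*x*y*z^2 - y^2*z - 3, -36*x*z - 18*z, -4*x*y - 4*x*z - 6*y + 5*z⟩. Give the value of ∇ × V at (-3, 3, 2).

(∇×V)₁ = ∂V₃/∂y − ∂V₂/∂z = 32*x + 12
(∇×V)₂ = ∂V₁/∂z − ∂V₃/∂x = -8*x*y*z - y^2 + 4*y + 4*z
(∇×V)₃ = ∂V₂/∂x − ∂V₁/∂y = 4*x*z^2 + 2*y*z - 36*z
∇×V = (32*x + 12, -8*x*y*z - y^2 + 4*y + 4*z, 4*x*z^2 + 2*y*z - 36*z)
At (-3, 3, 2): (-84, 155, -108).

(-84, 155, -108)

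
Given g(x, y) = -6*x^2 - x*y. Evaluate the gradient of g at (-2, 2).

∂g/∂x = -12*x - y
∂g/∂y = -x
∇g = (-12*x - y, -x)
At (-2, 2): (22, 2).

(22, 2)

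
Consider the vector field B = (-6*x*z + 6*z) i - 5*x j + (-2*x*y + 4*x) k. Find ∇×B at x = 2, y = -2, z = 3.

(-4, -14, -5)

(∇×B)₁ = ∂B₃/∂y − ∂B₂/∂z = -2*x
(∇×B)₂ = ∂B₁/∂z − ∂B₃/∂x = -6*x + 2*y + 2
(∇×B)₃ = ∂B₂/∂x − ∂B₁/∂y = -5
∇×B = (-2*x, -6*x + 2*y + 2, -5)
At (2, -2, 3): (-4, -14, -5).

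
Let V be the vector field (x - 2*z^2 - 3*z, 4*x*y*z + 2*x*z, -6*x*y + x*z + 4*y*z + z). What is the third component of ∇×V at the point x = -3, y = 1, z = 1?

(∇×V)_3 = ∂V₂/∂x − ∂V₁/∂y
= 4*y*z + 2*z − (0)
= 4*y*z + 2*z
At (-3, 1, 1): 6.

6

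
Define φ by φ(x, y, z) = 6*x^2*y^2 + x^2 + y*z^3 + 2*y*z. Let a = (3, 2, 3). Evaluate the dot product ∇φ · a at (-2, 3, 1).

-321

∂φ/∂x = 12*x*y^2 + 2*x
∂φ/∂y = 12*x^2*y + z^3 + 2*z
∂φ/∂z = 3*y*z^2 + 2*y
∇φ at (-2, 3, 1) = (-220, 147, 15)
∇φ · a = (-220)(3) + (147)(2) + (15)(3) = -321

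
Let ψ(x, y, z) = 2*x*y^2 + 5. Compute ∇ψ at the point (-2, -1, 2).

(2, 8, 0)

∂ψ/∂x = 2*y^2
∂ψ/∂y = 4*x*y
∂ψ/∂z = 0
∇ψ = (2*y^2, 4*x*y, 0)
At (-2, -1, 2): (2, 8, 0).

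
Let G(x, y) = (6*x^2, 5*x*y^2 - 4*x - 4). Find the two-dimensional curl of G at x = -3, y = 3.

41

∂G₂/∂x = 5*y^2 - 4
∂G₁/∂y = 0
Scalar curl = 5*y^2 - 4
At (-3, 3): 41.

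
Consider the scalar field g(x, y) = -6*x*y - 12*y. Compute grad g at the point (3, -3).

∂g/∂x = -6*y
∂g/∂y = -6*x - 12
∇g = (-6*y, -6*x - 12)
At (3, -3): (18, -30).

(18, -30)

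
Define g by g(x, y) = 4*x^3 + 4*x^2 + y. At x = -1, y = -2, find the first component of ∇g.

(∇g)_1 = ∂g/∂x = 12*x^2 + 8*x
At (-1, -2): 4.

4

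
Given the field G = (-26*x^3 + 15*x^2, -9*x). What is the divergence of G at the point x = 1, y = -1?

-48

∂G₁/∂x = -78*x^2 + 30*x
∂G₂/∂y = 0
∇·G = -78*x^2 + 30*x
At (1, -1): -48.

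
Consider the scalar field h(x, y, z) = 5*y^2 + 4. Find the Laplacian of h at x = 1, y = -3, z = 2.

10

∂²h/∂x² = 0
∂²h/∂y² = 10
∂²h/∂z² = 0
∇²h = 10
At (1, -3, 2): 10.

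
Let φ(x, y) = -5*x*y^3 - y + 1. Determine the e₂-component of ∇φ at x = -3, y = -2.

179

(∇φ)_2 = ∂φ/∂y = -15*x*y^2 - 1
At (-3, -2): 179.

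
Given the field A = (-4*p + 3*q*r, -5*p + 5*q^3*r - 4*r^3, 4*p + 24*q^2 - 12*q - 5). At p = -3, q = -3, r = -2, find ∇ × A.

(27, -13, 1)

(∇×A)₁ = ∂A₃/∂q − ∂A₂/∂r = -5*q^3 + 48*q + 12*r^2 - 12
(∇×A)₂ = ∂A₁/∂r − ∂A₃/∂p = 3*q - 4
(∇×A)₃ = ∂A₂/∂p − ∂A₁/∂q = -3*r - 5
∇×A = (-5*q^3 + 48*q + 12*r^2 - 12, 3*q - 4, -3*r - 5)
At (-3, -3, -2): (27, -13, 1).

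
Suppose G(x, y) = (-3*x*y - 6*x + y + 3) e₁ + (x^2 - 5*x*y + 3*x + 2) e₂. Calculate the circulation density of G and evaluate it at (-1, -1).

2

∂G₂/∂x = 2*x - 5*y + 3
∂G₁/∂y = -3*x + 1
Scalar curl = 5*x - 5*y + 2
At (-1, -1): 2.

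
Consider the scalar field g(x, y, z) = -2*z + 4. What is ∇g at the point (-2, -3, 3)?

(0, 0, -2)

∂g/∂x = 0
∂g/∂y = 0
∂g/∂z = -2
∇g = (0, 0, -2)
At (-2, -3, 3): (0, 0, -2).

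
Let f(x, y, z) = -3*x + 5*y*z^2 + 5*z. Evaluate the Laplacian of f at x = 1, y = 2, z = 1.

∂²f/∂x² = 0
∂²f/∂y² = 0
∂²f/∂z² = 10*y
∇²f = 10*y
At (1, 2, 1): 20.

20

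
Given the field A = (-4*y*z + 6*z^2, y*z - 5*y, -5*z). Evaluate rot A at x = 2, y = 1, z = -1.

(-1, -16, -4)

(∇×A)₁ = ∂A₃/∂y − ∂A₂/∂z = -y
(∇×A)₂ = ∂A₁/∂z − ∂A₃/∂x = -4*y + 12*z
(∇×A)₃ = ∂A₂/∂x − ∂A₁/∂y = 4*z
∇×A = (-y, -4*y + 12*z, 4*z)
At (2, 1, -1): (-1, -16, -4).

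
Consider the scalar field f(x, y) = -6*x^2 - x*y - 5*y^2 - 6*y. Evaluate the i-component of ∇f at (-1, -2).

(∇f)_1 = ∂f/∂x = -12*x - y
At (-1, -2): 14.

14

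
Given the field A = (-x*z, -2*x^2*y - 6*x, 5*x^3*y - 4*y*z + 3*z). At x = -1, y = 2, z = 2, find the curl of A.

(-13, -29, 2)

(∇×A)₁ = ∂A₃/∂y − ∂A₂/∂z = 5*x^3 - 4*z
(∇×A)₂ = ∂A₁/∂z − ∂A₃/∂x = -15*x^2*y - x
(∇×A)₃ = ∂A₂/∂x − ∂A₁/∂y = -4*x*y - 6
∇×A = (5*x^3 - 4*z, -15*x^2*y - x, -4*x*y - 6)
At (-1, 2, 2): (-13, -29, 2).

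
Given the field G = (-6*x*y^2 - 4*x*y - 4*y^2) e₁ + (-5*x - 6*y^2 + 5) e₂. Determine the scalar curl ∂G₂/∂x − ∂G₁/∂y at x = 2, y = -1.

∂G₂/∂x = -5
∂G₁/∂y = -12*x*y - 4*x - 8*y
Scalar curl = 12*x*y + 4*x + 8*y - 5
At (2, -1): -29.

-29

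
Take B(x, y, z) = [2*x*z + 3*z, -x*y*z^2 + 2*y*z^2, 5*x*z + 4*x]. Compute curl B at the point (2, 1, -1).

(∇×B)₁ = ∂B₃/∂y − ∂B₂/∂z = 2*x*y*z - 4*y*z
(∇×B)₂ = ∂B₁/∂z − ∂B₃/∂x = 2*x - 5*z - 1
(∇×B)₃ = ∂B₂/∂x − ∂B₁/∂y = -y*z^2
∇×B = (2*x*y*z - 4*y*z, 2*x - 5*z - 1, -y*z^2)
At (2, 1, -1): (0, 8, -1).

(0, 8, -1)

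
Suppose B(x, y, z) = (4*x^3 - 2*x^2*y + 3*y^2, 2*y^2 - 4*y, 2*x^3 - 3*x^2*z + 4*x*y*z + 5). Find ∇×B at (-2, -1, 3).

(∇×B)₁ = ∂B₃/∂y − ∂B₂/∂z = 4*x*z
(∇×B)₂ = ∂B₁/∂z − ∂B₃/∂x = -6*x^2 + 6*x*z - 4*y*z
(∇×B)₃ = ∂B₂/∂x − ∂B₁/∂y = 2*x^2 - 6*y
∇×B = (4*x*z, -6*x^2 + 6*x*z - 4*y*z, 2*x^2 - 6*y)
At (-2, -1, 3): (-24, -48, 14).

(-24, -48, 14)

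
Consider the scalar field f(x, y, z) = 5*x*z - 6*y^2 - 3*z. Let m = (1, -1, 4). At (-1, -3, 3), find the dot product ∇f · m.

∂f/∂x = 5*z
∂f/∂y = -12*y
∂f/∂z = 5*x - 3
∇f at (-1, -3, 3) = (15, 36, -8)
∇f · m = (15)(1) + (36)(-1) + (-8)(4) = -53

-53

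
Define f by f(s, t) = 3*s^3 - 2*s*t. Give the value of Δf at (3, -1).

∂²f/∂s² = 18*s
∂²f/∂t² = 0
∇²f = 18*s
At (3, -1): 54.

54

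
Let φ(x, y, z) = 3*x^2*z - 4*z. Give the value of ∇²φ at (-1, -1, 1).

6

∂²φ/∂x² = 6*z
∂²φ/∂y² = 0
∂²φ/∂z² = 0
∇²φ = 6*z
At (-1, -1, 1): 6.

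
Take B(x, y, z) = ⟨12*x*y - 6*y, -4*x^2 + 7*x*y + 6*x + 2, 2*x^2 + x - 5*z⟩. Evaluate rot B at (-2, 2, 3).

(0, 7, 66)

(∇×B)₁ = ∂B₃/∂y − ∂B₂/∂z = 0
(∇×B)₂ = ∂B₁/∂z − ∂B₃/∂x = -4*x - 1
(∇×B)₃ = ∂B₂/∂x − ∂B₁/∂y = -20*x + 7*y + 12
∇×B = (0, -4*x - 1, -20*x + 7*y + 12)
At (-2, 2, 3): (0, 7, 66).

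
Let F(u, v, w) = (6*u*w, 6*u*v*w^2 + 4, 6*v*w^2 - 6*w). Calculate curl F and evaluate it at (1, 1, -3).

(∇×F)₁ = ∂F₃/∂v − ∂F₂/∂w = -12*u*v*w + 6*w^2
(∇×F)₂ = ∂F₁/∂w − ∂F₃/∂u = 6*u
(∇×F)₃ = ∂F₂/∂u − ∂F₁/∂v = 6*v*w^2
∇×F = (-12*u*v*w + 6*w^2, 6*u, 6*v*w^2)
At (1, 1, -3): (90, 6, 54).

(90, 6, 54)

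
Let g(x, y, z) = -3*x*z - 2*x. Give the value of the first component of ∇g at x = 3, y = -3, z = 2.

(∇g)_1 = ∂g/∂x = -3*z - 2
At (3, -3, 2): -8.

-8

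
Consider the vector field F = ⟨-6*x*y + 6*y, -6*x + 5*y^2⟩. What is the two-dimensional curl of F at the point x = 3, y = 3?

6

∂F₂/∂x = -6
∂F₁/∂y = -6*x + 6
Scalar curl = 6*x - 12
At (3, 3): 6.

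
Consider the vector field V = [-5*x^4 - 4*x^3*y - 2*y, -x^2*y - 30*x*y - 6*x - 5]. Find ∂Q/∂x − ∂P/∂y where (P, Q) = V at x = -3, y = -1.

∂V₂/∂x = -2*x*y - 30*y - 6
∂V₁/∂y = -4*x^3 - 2
Scalar curl = 4*x^3 - 2*x*y - 30*y - 4
At (-3, -1): -88.

-88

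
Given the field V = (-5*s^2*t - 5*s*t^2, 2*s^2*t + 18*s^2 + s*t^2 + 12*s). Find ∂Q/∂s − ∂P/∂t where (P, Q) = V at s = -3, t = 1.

∂V₂/∂s = 4*s*t + 36*s + t^2 + 12
∂V₁/∂t = -5*s^2 - 10*s*t
Scalar curl = 5*s^2 + 14*s*t + 36*s + t^2 + 12
At (-3, 1): -92.

-92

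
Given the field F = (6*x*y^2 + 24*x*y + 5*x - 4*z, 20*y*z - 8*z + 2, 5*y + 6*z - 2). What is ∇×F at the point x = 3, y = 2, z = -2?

(∇×F)₁ = ∂F₃/∂y − ∂F₂/∂z = -20*y + 13
(∇×F)₂ = ∂F₁/∂z − ∂F₃/∂x = -4
(∇×F)₃ = ∂F₂/∂x − ∂F₁/∂y = -12*x*y - 24*x
∇×F = (-20*y + 13, -4, -12*x*y - 24*x)
At (3, 2, -2): (-27, -4, -144).

(-27, -4, -144)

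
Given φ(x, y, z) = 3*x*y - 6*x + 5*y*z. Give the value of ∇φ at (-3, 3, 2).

∂φ/∂x = 3*y - 6
∂φ/∂y = 3*x + 5*z
∂φ/∂z = 5*y
∇φ = (3*y - 6, 3*x + 5*z, 5*y)
At (-3, 3, 2): (3, 1, 15).

(3, 1, 15)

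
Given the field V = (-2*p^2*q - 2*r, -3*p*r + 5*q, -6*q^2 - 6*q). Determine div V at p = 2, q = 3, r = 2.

∂V₁/∂p = -4*p*q
∂V₂/∂q = 5
∂V₃/∂r = 0
∇·V = -4*p*q + 5
At (2, 3, 2): -19.

-19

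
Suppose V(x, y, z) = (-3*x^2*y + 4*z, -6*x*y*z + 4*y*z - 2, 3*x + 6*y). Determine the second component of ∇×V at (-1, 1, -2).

(∇×V)_2 = ∂V₁/∂z − ∂V₃/∂x
= 4 − (3)
= 1
At (-1, 1, -2): 1.

1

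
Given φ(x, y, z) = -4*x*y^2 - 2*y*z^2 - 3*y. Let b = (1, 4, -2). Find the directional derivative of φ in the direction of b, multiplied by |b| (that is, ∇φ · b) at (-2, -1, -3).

∂φ/∂x = -4*y^2
∂φ/∂y = -8*x*y - 2*z^2 - 3
∂φ/∂z = -4*y*z
∇φ at (-2, -1, -3) = (-4, -37, -12)
∇φ · b = (-4)(1) + (-37)(4) + (-12)(-2) = -128

-128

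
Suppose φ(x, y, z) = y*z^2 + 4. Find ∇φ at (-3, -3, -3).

∂φ/∂x = 0
∂φ/∂y = z^2
∂φ/∂z = 2*y*z
∇φ = (0, z^2, 2*y*z)
At (-3, -3, -3): (0, 9, 18).

(0, 9, 18)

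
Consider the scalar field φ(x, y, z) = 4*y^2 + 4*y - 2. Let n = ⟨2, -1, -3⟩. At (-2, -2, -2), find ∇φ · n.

∂φ/∂x = 0
∂φ/∂y = 8*y + 4
∂φ/∂z = 0
∇φ at (-2, -2, -2) = (0, -12, 0)
∇φ · n = (0)(2) + (-12)(-1) + (0)(-3) = 12

12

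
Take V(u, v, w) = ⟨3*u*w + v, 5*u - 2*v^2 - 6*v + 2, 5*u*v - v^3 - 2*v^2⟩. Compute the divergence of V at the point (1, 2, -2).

∂V₁/∂u = 3*w
∂V₂/∂v = -4*v - 6
∂V₃/∂w = 0
∇·V = -4*v + 3*w - 6
At (1, 2, -2): -20.

-20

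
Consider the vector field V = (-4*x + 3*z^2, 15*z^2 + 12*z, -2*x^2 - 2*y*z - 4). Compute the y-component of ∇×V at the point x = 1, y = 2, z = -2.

-8

(∇×V)_2 = ∂V₁/∂z − ∂V₃/∂x
= 6*z − (-4*x)
= 4*x + 6*z
At (1, 2, -2): -8.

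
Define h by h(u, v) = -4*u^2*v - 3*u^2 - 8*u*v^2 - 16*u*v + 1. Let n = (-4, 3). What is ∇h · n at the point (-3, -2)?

-132

∂h/∂u = -8*u*v - 6*u - 8*v^2 - 16*v
∂h/∂v = -4*u^2 - 16*u*v - 16*u
∇h at (-3, -2) = (-30, -84)
∇h · n = (-30)(-4) + (-84)(3) = -132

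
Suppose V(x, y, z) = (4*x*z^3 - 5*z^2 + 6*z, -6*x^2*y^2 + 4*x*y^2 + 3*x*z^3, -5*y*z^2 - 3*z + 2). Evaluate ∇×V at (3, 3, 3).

(∇×V)₁ = ∂V₃/∂y − ∂V₂/∂z = -9*x*z^2 - 5*z^2
(∇×V)₂ = ∂V₁/∂z − ∂V₃/∂x = 12*x*z^2 - 10*z + 6
(∇×V)₃ = ∂V₂/∂x − ∂V₁/∂y = -12*x*y^2 + 4*y^2 + 3*z^3
∇×V = (-9*x*z^2 - 5*z^2, 12*x*z^2 - 10*z + 6, -12*x*y^2 + 4*y^2 + 3*z^3)
At (3, 3, 3): (-288, 300, -207).

(-288, 300, -207)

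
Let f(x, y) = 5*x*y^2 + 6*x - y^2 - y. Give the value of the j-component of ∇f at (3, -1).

(∇f)_2 = ∂f/∂y = 10*x*y - 2*y - 1
At (3, -1): -29.

-29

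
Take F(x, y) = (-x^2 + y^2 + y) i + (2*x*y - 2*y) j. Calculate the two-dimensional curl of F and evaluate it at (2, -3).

∂F₂/∂x = 2*y
∂F₁/∂y = 2*y + 1
Scalar curl = -1
At (2, -3): -1.

-1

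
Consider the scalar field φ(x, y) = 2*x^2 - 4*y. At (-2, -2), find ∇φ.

(-8, -4)

∂φ/∂x = 4*x
∂φ/∂y = -4
∇φ = (4*x, -4)
At (-2, -2): (-8, -4).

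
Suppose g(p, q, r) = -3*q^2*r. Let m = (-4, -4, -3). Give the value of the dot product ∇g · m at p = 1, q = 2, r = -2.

-60

∂g/∂p = 0
∂g/∂q = -6*q*r
∂g/∂r = -3*q^2
∇g at (1, 2, -2) = (0, 24, -12)
∇g · m = (0)(-4) + (24)(-4) + (-12)(-3) = -60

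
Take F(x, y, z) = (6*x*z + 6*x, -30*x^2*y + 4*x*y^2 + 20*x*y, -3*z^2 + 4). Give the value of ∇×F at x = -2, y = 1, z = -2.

(∇×F)₁ = ∂F₃/∂y − ∂F₂/∂z = 0
(∇×F)₂ = ∂F₁/∂z − ∂F₃/∂x = 6*x
(∇×F)₃ = ∂F₂/∂x − ∂F₁/∂y = -60*x*y + 4*y^2 + 20*y
∇×F = (0, 6*x, -60*x*y + 4*y^2 + 20*y)
At (-2, 1, -2): (0, -12, 144).

(0, -12, 144)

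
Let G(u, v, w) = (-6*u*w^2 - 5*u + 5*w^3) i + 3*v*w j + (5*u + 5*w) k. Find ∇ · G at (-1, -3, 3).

-45

∂G₁/∂u = -6*w^2 - 5
∂G₂/∂v = 3*w
∂G₃/∂w = 5
∇·G = -6*w^2 + 3*w
At (-1, -3, 3): -45.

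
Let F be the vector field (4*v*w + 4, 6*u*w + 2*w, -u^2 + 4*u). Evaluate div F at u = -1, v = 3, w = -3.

∂F₁/∂u = 0
∂F₂/∂v = 0
∂F₃/∂w = 0
∇·F = 0
At (-1, 3, -3): 0.

0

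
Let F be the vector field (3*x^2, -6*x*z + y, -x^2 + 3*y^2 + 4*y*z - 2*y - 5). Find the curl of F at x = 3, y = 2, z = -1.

(24, 6, 6)

(∇×F)₁ = ∂F₃/∂y − ∂F₂/∂z = 6*x + 6*y + 4*z - 2
(∇×F)₂ = ∂F₁/∂z − ∂F₃/∂x = 2*x
(∇×F)₃ = ∂F₂/∂x − ∂F₁/∂y = -6*z
∇×F = (6*x + 6*y + 4*z - 2, 2*x, -6*z)
At (3, 2, -1): (24, 6, 6).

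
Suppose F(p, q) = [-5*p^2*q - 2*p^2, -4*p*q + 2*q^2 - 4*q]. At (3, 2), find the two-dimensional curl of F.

37

∂F₂/∂p = -4*q
∂F₁/∂q = -5*p^2
Scalar curl = 5*p^2 - 4*q
At (3, 2): 37.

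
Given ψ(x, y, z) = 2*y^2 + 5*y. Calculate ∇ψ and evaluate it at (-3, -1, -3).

∂ψ/∂x = 0
∂ψ/∂y = 4*y + 5
∂ψ/∂z = 0
∇ψ = (0, 4*y + 5, 0)
At (-3, -1, -3): (0, 1, 0).

(0, 1, 0)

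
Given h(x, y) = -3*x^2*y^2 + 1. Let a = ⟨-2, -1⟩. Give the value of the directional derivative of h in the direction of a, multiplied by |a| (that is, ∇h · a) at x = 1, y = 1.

∂h/∂x = -6*x*y^2
∂h/∂y = -6*x^2*y
∇h at (1, 1) = (-6, -6)
∇h · a = (-6)(-2) + (-6)(-1) = 18

18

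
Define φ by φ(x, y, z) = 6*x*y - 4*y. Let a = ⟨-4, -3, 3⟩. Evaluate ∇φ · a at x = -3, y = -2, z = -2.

114

∂φ/∂x = 6*y
∂φ/∂y = 6*x - 4
∂φ/∂z = 0
∇φ at (-3, -2, -2) = (-12, -22, 0)
∇φ · a = (-12)(-4) + (-22)(-3) + (0)(3) = 114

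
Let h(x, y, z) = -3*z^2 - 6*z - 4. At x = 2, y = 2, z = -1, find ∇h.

(0, 0, 0)

∂h/∂x = 0
∂h/∂y = 0
∂h/∂z = -6*z - 6
∇h = (0, 0, -6*z - 6)
At (2, 2, -1): (0, 0, 0).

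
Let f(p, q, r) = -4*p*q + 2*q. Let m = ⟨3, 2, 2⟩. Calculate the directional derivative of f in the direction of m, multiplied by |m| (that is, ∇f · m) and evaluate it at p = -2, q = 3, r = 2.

∂f/∂p = -4*q
∂f/∂q = -4*p + 2
∂f/∂r = 0
∇f at (-2, 3, 2) = (-12, 10, 0)
∇f · m = (-12)(3) + (10)(2) + (0)(2) = -16

-16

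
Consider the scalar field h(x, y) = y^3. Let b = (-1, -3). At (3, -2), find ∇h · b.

-36

∂h/∂x = 0
∂h/∂y = 3*y^2
∇h at (3, -2) = (0, 12)
∇h · b = (0)(-1) + (12)(-3) = -36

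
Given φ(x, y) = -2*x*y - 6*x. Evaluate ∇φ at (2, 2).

∂φ/∂x = -2*y - 6
∂φ/∂y = -2*x
∇φ = (-2*y - 6, -2*x)
At (2, 2): (-10, -4).

(-10, -4)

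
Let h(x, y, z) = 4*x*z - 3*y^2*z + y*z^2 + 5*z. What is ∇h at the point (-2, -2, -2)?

(-8, -20, -7)

∂h/∂x = 4*z
∂h/∂y = -6*y*z + z^2
∂h/∂z = 4*x - 3*y^2 + 2*y*z + 5
∇h = (4*z, -6*y*z + z^2, 4*x - 3*y^2 + 2*y*z + 5)
At (-2, -2, -2): (-8, -20, -7).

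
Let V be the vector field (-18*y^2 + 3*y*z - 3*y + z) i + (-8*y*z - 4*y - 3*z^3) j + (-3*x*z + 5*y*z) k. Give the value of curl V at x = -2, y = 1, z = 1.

(∇×V)₁ = ∂V₃/∂y − ∂V₂/∂z = 8*y + 9*z^2 + 5*z
(∇×V)₂ = ∂V₁/∂z − ∂V₃/∂x = 3*y + 3*z + 1
(∇×V)₃ = ∂V₂/∂x − ∂V₁/∂y = 36*y - 3*z + 3
∇×V = (8*y + 9*z^2 + 5*z, 3*y + 3*z + 1, 36*y - 3*z + 3)
At (-2, 1, 1): (22, 7, 36).

(22, 7, 36)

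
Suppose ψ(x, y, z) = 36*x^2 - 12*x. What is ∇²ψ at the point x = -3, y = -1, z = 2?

72

∂²ψ/∂x² = 72
∂²ψ/∂y² = 0
∂²ψ/∂z² = 0
∇²ψ = 72
At (-3, -1, 2): 72.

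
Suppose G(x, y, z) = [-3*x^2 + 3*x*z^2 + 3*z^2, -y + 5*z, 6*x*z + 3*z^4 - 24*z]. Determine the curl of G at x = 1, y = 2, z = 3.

(-5, 18, 0)

(∇×G)₁ = ∂G₃/∂y − ∂G₂/∂z = -5
(∇×G)₂ = ∂G₁/∂z − ∂G₃/∂x = 6*x*z
(∇×G)₃ = ∂G₂/∂x − ∂G₁/∂y = 0
∇×G = (-5, 6*x*z, 0)
At (1, 2, 3): (-5, 18, 0).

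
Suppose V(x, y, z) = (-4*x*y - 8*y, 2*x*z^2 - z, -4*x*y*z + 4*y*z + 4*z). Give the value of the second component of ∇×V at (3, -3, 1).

(∇×V)_2 = ∂V₁/∂z − ∂V₃/∂x
= 0 − (-4*y*z)
= 4*y*z
At (3, -3, 1): -12.

-12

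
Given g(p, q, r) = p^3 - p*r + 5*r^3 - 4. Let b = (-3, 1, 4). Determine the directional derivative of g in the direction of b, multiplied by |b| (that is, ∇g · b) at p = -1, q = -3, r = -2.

229

∂g/∂p = 3*p^2 - r
∂g/∂q = 0
∂g/∂r = -p + 15*r^2
∇g at (-1, -3, -2) = (5, 0, 61)
∇g · b = (5)(-3) + (0)(1) + (61)(4) = 229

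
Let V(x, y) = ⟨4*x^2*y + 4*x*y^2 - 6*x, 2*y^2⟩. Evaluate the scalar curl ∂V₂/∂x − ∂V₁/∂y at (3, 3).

-108

∂V₂/∂x = 0
∂V₁/∂y = 4*x^2 + 8*x*y
Scalar curl = -4*x^2 - 8*x*y
At (3, 3): -108.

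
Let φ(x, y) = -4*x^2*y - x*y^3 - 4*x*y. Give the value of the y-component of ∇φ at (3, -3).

(∇φ)_2 = ∂φ/∂y = -4*x^2 - 3*x*y^2 - 4*x
At (3, -3): -129.

-129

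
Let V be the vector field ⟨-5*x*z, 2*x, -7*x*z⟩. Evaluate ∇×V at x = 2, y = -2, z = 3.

(∇×V)₁ = ∂V₃/∂y − ∂V₂/∂z = 0
(∇×V)₂ = ∂V₁/∂z − ∂V₃/∂x = -5*x + 7*z
(∇×V)₃ = ∂V₂/∂x − ∂V₁/∂y = 2
∇×V = (0, -5*x + 7*z, 2)
At (2, -2, 3): (0, 11, 2).

(0, 11, 2)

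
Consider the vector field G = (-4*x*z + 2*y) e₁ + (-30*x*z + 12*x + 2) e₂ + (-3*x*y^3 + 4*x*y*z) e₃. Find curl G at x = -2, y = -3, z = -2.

(∇×G)₁ = ∂G₃/∂y − ∂G₂/∂z = -9*x*y^2 + 4*x*z + 30*x
(∇×G)₂ = ∂G₁/∂z − ∂G₃/∂x = -4*x + 3*y^3 - 4*y*z
(∇×G)₃ = ∂G₂/∂x − ∂G₁/∂y = -30*z + 10
∇×G = (-9*x*y^2 + 4*x*z + 30*x, -4*x + 3*y^3 - 4*y*z, -30*z + 10)
At (-2, -3, -2): (118, -97, 70).

(118, -97, 70)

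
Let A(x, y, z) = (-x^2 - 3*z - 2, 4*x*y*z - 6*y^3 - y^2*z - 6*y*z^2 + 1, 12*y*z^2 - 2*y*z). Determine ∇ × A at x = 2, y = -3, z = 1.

(7, -3, -12)

(∇×A)₁ = ∂A₃/∂y − ∂A₂/∂z = -4*x*y + y^2 + 12*y*z + 12*z^2 - 2*z
(∇×A)₂ = ∂A₁/∂z − ∂A₃/∂x = -3
(∇×A)₃ = ∂A₂/∂x − ∂A₁/∂y = 4*y*z
∇×A = (-4*x*y + y^2 + 12*y*z + 12*z^2 - 2*z, -3, 4*y*z)
At (2, -3, 1): (7, -3, -12).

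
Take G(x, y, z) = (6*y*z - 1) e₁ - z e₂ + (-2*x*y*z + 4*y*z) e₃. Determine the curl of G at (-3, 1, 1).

(∇×G)₁ = ∂G₃/∂y − ∂G₂/∂z = -2*x*z + 4*z + 1
(∇×G)₂ = ∂G₁/∂z − ∂G₃/∂x = 2*y*z + 6*y
(∇×G)₃ = ∂G₂/∂x − ∂G₁/∂y = -6*z
∇×G = (-2*x*z + 4*z + 1, 2*y*z + 6*y, -6*z)
At (-3, 1, 1): (11, 8, -6).

(11, 8, -6)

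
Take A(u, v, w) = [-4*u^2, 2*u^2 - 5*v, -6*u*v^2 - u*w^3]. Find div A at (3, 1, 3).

-110

∂A₁/∂u = -8*u
∂A₂/∂v = -5
∂A₃/∂w = -3*u*w^2
∇·A = -3*u*w^2 - 8*u - 5
At (3, 1, 3): -110.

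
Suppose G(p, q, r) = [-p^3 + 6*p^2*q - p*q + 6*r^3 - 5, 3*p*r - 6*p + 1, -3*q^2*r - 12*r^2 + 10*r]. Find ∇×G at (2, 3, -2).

(∇×G)₁ = ∂G₃/∂q − ∂G₂/∂r = -3*p - 6*q*r
(∇×G)₂ = ∂G₁/∂r − ∂G₃/∂p = 18*r^2
(∇×G)₃ = ∂G₂/∂p − ∂G₁/∂q = -6*p^2 + p + 3*r - 6
∇×G = (-3*p - 6*q*r, 18*r^2, -6*p^2 + p + 3*r - 6)
At (2, 3, -2): (30, 72, -34).

(30, 72, -34)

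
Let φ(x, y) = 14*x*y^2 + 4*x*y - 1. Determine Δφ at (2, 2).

56

∂²φ/∂x² = 0
∂²φ/∂y² = 28*x
∇²φ = 28*x
At (2, 2): 56.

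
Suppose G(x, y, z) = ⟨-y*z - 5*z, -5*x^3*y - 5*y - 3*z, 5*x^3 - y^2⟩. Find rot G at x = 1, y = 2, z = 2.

(∇×G)₁ = ∂G₃/∂y − ∂G₂/∂z = -2*y + 3
(∇×G)₂ = ∂G₁/∂z − ∂G₃/∂x = -15*x^2 - y - 5
(∇×G)₃ = ∂G₂/∂x − ∂G₁/∂y = -15*x^2*y + z
∇×G = (-2*y + 3, -15*x^2 - y - 5, -15*x^2*y + z)
At (1, 2, 2): (-1, -22, -28).

(-1, -22, -28)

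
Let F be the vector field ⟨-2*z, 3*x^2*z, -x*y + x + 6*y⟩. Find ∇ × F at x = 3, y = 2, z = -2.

(∇×F)₁ = ∂F₃/∂y − ∂F₂/∂z = -3*x^2 - x + 6
(∇×F)₂ = ∂F₁/∂z − ∂F₃/∂x = y - 3
(∇×F)₃ = ∂F₂/∂x − ∂F₁/∂y = 6*x*z
∇×F = (-3*x^2 - x + 6, y - 3, 6*x*z)
At (3, 2, -2): (-24, -1, -36).

(-24, -1, -36)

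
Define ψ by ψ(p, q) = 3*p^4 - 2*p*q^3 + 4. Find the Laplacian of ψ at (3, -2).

396

∂²ψ/∂p² = 36*p^2
∂²ψ/∂q² = -12*p*q
∇²ψ = 36*p^2 - 12*p*q
At (3, -2): 396.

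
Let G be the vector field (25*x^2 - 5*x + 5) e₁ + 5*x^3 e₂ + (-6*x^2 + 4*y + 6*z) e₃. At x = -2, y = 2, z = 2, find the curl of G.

(4, -24, 60)

(∇×G)₁ = ∂G₃/∂y − ∂G₂/∂z = 4
(∇×G)₂ = ∂G₁/∂z − ∂G₃/∂x = 12*x
(∇×G)₃ = ∂G₂/∂x − ∂G₁/∂y = 15*x^2
∇×G = (4, 12*x, 15*x^2)
At (-2, 2, 2): (4, -24, 60).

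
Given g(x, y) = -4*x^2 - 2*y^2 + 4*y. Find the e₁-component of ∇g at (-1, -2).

8

(∇g)_1 = ∂g/∂x = -8*x
At (-1, -2): 8.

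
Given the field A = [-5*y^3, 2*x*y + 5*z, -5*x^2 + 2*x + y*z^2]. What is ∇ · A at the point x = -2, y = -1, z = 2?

-8

∂A₁/∂x = 0
∂A₂/∂y = 2*x
∂A₃/∂z = 2*y*z
∇·A = 2*x + 2*y*z
At (-2, -1, 2): -8.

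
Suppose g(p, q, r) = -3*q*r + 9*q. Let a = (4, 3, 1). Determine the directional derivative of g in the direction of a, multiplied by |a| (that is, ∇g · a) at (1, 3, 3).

-9

∂g/∂p = 0
∂g/∂q = -3*r + 9
∂g/∂r = -3*q
∇g at (1, 3, 3) = (0, 0, -9)
∇g · a = (0)(4) + (0)(3) + (-9)(1) = -9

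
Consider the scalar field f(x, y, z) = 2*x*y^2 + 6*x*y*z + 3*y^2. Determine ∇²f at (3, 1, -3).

∂²f/∂x² = 0
∂²f/∂y² = 2*(2*x + 3)
∂²f/∂z² = 0
∇²f = 4*x + 6
At (3, 1, -3): 18.

18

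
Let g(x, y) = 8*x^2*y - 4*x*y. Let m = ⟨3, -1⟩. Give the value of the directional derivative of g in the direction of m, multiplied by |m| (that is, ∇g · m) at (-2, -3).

284

∂g/∂x = 16*x*y - 4*y
∂g/∂y = 8*x^2 - 4*x
∇g at (-2, -3) = (108, 40)
∇g · m = (108)(3) + (40)(-1) = 284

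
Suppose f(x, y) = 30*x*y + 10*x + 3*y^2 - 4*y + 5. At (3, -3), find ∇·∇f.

∂²f/∂x² = 0
∂²f/∂y² = 6
∇²f = 6
At (3, -3): 6.

6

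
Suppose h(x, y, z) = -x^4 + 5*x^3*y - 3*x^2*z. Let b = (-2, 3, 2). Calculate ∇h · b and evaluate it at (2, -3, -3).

448

∂h/∂x = -4*x^3 + 15*x^2*y - 6*x*z
∂h/∂y = 5*x^3
∂h/∂z = -3*x^2
∇h at (2, -3, -3) = (-176, 40, -12)
∇h · b = (-176)(-2) + (40)(3) + (-12)(2) = 448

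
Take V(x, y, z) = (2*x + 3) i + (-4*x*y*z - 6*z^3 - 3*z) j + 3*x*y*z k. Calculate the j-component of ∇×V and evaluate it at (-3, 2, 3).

-18

(∇×V)_2 = ∂V₁/∂z − ∂V₃/∂x
= 0 − (3*y*z)
= -3*y*z
At (-3, 2, 3): -18.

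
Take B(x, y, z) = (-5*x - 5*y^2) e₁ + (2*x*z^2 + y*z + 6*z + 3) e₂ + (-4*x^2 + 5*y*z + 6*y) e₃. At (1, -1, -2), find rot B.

(-1, 8, -2)

(∇×B)₁ = ∂B₃/∂y − ∂B₂/∂z = -4*x*z - y + 5*z
(∇×B)₂ = ∂B₁/∂z − ∂B₃/∂x = 8*x
(∇×B)₃ = ∂B₂/∂x − ∂B₁/∂y = 10*y + 2*z^2
∇×B = (-4*x*z - y + 5*z, 8*x, 10*y + 2*z^2)
At (1, -1, -2): (-1, 8, -2).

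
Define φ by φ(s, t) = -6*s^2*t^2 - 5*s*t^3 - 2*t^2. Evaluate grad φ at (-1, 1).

∂φ/∂s = -12*s*t^2 - 5*t^3
∂φ/∂t = -12*s^2*t - 15*s*t^2 - 4*t
∇φ = (-12*s*t^2 - 5*t^3, -12*s^2*t - 15*s*t^2 - 4*t)
At (-1, 1): (7, -1).

(7, -1)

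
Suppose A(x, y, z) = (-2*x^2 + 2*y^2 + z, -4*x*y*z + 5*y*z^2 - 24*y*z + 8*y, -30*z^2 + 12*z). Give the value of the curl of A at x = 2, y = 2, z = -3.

(124, 1, 16)

(∇×A)₁ = ∂A₃/∂y − ∂A₂/∂z = 4*x*y - 10*y*z + 24*y
(∇×A)₂ = ∂A₁/∂z − ∂A₃/∂x = 1
(∇×A)₃ = ∂A₂/∂x − ∂A₁/∂y = -4*y*z - 4*y
∇×A = (4*x*y - 10*y*z + 24*y, 1, -4*y*z - 4*y)
At (2, 2, -3): (124, 1, 16).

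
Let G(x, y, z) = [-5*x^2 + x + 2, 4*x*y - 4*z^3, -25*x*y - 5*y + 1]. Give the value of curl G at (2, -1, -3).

(∇×G)₁ = ∂G₃/∂y − ∂G₂/∂z = -25*x + 12*z^2 - 5
(∇×G)₂ = ∂G₁/∂z − ∂G₃/∂x = 25*y
(∇×G)₃ = ∂G₂/∂x − ∂G₁/∂y = 4*y
∇×G = (-25*x + 12*z^2 - 5, 25*y, 4*y)
At (2, -1, -3): (53, -25, -4).

(53, -25, -4)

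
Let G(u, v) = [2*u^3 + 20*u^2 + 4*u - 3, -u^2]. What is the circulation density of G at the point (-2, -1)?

∂G₂/∂u = -2*u
∂G₁/∂v = 0
Scalar curl = -2*u
At (-2, -1): 4.

4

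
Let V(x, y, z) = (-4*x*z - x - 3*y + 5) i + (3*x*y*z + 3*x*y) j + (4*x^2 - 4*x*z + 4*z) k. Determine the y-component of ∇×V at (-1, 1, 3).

24

(∇×V)_2 = ∂V₁/∂z − ∂V₃/∂x
= -4*x − (8*x - 4*z)
= -12*x + 4*z
At (-1, 1, 3): 24.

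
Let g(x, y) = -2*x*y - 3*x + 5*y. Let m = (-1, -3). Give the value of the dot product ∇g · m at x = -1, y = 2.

∂g/∂x = -2*y - 3
∂g/∂y = -2*x + 5
∇g at (-1, 2) = (-7, 7)
∇g · m = (-7)(-1) + (7)(-3) = -14

-14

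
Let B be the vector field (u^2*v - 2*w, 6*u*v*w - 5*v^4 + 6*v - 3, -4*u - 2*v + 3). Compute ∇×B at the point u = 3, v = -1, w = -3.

(16, 2, 9)

(∇×B)₁ = ∂B₃/∂v − ∂B₂/∂w = -6*u*v - 2
(∇×B)₂ = ∂B₁/∂w − ∂B₃/∂u = 2
(∇×B)₃ = ∂B₂/∂u − ∂B₁/∂v = -u^2 + 6*v*w
∇×B = (-6*u*v - 2, 2, -u^2 + 6*v*w)
At (3, -1, -3): (16, 2, 9).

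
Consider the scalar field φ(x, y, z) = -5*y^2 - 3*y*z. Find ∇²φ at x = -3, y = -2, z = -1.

-10

∂²φ/∂x² = 0
∂²φ/∂y² = -10
∂²φ/∂z² = 0
∇²φ = -10
At (-3, -2, -1): -10.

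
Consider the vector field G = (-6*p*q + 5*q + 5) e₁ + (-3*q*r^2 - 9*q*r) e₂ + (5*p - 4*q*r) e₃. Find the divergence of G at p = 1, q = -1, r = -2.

16

∂G₁/∂p = -6*q
∂G₂/∂q = -3*r^2 - 9*r
∂G₃/∂r = -4*q
∇·G = -10*q - 3*r^2 - 9*r
At (1, -1, -2): 16.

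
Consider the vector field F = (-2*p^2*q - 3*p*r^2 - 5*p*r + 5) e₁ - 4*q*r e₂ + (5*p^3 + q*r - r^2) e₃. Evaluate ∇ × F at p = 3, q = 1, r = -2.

(∇×F)₁ = ∂F₃/∂q − ∂F₂/∂r = 4*q + r
(∇×F)₂ = ∂F₁/∂r − ∂F₃/∂p = -15*p^2 - 6*p*r - 5*p
(∇×F)₃ = ∂F₂/∂p − ∂F₁/∂q = 2*p^2
∇×F = (4*q + r, -15*p^2 - 6*p*r - 5*p, 2*p^2)
At (3, 1, -2): (2, -114, 18).

(2, -114, 18)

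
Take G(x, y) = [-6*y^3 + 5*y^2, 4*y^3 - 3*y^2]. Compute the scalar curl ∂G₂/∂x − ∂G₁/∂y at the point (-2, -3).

∂G₂/∂x = 0
∂G₁/∂y = -18*y^2 + 10*y
Scalar curl = 18*y^2 - 10*y
At (-2, -3): 192.

192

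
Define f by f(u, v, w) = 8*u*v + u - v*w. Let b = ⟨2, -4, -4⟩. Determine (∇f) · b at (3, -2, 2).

-126

∂f/∂u = 8*v + 1
∂f/∂v = 8*u - w
∂f/∂w = -v
∇f at (3, -2, 2) = (-15, 22, 2)
∇f · b = (-15)(2) + (22)(-4) + (2)(-4) = -126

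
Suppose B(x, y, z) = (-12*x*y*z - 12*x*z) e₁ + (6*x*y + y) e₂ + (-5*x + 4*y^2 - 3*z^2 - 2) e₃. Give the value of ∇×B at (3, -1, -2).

(∇×B)₁ = ∂B₃/∂y − ∂B₂/∂z = 8*y
(∇×B)₂ = ∂B₁/∂z − ∂B₃/∂x = -12*x*y - 12*x + 5
(∇×B)₃ = ∂B₂/∂x − ∂B₁/∂y = 12*x*z + 6*y
∇×B = (8*y, -12*x*y - 12*x + 5, 12*x*z + 6*y)
At (3, -1, -2): (-8, 5, -78).

(-8, 5, -78)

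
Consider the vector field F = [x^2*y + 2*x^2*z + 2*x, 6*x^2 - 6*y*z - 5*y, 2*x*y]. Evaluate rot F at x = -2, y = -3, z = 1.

(∇×F)₁ = ∂F₃/∂y − ∂F₂/∂z = 2*x + 6*y
(∇×F)₂ = ∂F₁/∂z − ∂F₃/∂x = 2*x^2 - 2*y
(∇×F)₃ = ∂F₂/∂x − ∂F₁/∂y = -x^2 + 12*x
∇×F = (2*x + 6*y, 2*x^2 - 2*y, -x^2 + 12*x)
At (-2, -3, 1): (-22, 14, -28).

(-22, 14, -28)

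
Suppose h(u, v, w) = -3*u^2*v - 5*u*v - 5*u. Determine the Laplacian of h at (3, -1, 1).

6

∂²h/∂u² = -6*v
∂²h/∂v² = 0
∂²h/∂w² = 0
∇²h = -6*v
At (3, -1, 1): 6.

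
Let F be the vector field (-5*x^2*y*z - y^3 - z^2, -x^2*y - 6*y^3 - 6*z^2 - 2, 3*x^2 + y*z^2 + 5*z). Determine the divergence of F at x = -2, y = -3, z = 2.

-293

∂F₁/∂x = -10*x*y*z
∂F₂/∂y = -x^2 - 18*y^2
∂F₃/∂z = 2*y*z + 5
∇·F = -x^2 - 10*x*y*z - 18*y^2 + 2*y*z + 5
At (-2, -3, 2): -293.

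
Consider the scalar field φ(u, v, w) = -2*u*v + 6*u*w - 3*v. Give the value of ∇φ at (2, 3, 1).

(0, -7, 12)

∂φ/∂u = -2*v + 6*w
∂φ/∂v = -2*u - 3
∂φ/∂w = 6*u
∇φ = (-2*v + 6*w, -2*u - 3, 6*u)
At (2, 3, 1): (0, -7, 12).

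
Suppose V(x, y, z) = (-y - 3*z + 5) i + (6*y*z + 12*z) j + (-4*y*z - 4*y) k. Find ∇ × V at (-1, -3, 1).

(-2, -3, 1)

(∇×V)₁ = ∂V₃/∂y − ∂V₂/∂z = -6*y - 4*z - 16
(∇×V)₂ = ∂V₁/∂z − ∂V₃/∂x = -3
(∇×V)₃ = ∂V₂/∂x − ∂V₁/∂y = 1
∇×V = (-6*y - 4*z - 16, -3, 1)
At (-1, -3, 1): (-2, -3, 1).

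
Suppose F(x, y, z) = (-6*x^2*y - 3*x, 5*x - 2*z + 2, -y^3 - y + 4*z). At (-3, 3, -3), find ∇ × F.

(-26, 0, 59)

(∇×F)₁ = ∂F₃/∂y − ∂F₂/∂z = -3*y^2 + 1
(∇×F)₂ = ∂F₁/∂z − ∂F₃/∂x = 0
(∇×F)₃ = ∂F₂/∂x − ∂F₁/∂y = 6*x^2 + 5
∇×F = (-3*y^2 + 1, 0, 6*x^2 + 5)
At (-3, 3, -3): (-26, 0, 59).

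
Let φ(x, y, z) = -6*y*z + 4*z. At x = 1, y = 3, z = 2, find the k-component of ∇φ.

(∇φ)_3 = ∂φ/∂z = -6*y + 4
At (1, 3, 2): -14.

-14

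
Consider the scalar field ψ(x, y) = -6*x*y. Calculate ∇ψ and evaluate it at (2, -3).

(18, -12)

∂ψ/∂x = -6*y
∂ψ/∂y = -6*x
∇ψ = (-6*y, -6*x)
At (2, -3): (18, -12).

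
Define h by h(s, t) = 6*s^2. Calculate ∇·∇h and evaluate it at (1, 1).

∂²h/∂s² = 12
∂²h/∂t² = 0
∇²h = 12
At (1, 1): 12.

12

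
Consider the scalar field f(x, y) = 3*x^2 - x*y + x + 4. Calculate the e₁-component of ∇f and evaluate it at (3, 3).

16

(∇f)_1 = ∂f/∂x = 6*x - y + 1
At (3, 3): 16.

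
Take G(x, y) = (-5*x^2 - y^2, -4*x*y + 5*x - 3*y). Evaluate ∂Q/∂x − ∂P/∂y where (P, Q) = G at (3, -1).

∂G₂/∂x = -4*y + 5
∂G₁/∂y = -2*y
Scalar curl = -2*y + 5
At (3, -1): 7.

7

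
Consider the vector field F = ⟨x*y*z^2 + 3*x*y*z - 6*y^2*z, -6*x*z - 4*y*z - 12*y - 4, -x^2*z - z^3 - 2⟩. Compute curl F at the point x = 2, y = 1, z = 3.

(∇×F)₁ = ∂F₃/∂y − ∂F₂/∂z = 6*x + 4*y
(∇×F)₂ = ∂F₁/∂z − ∂F₃/∂x = 2*x*y*z + 3*x*y + 2*x*z - 6*y^2
(∇×F)₃ = ∂F₂/∂x − ∂F₁/∂y = -x*z^2 - 3*x*z + 12*y*z - 6*z
∇×F = (6*x + 4*y, 2*x*y*z + 3*x*y + 2*x*z - 6*y^2, -x*z^2 - 3*x*z + 12*y*z - 6*z)
At (2, 1, 3): (16, 24, -18).

(16, 24, -18)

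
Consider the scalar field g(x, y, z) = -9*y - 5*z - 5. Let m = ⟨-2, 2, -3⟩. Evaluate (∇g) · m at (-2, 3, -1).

∂g/∂x = 0
∂g/∂y = -9
∂g/∂z = -5
∇g at (-2, 3, -1) = (0, -9, -5)
∇g · m = (0)(-2) + (-9)(2) + (-5)(-3) = -3

-3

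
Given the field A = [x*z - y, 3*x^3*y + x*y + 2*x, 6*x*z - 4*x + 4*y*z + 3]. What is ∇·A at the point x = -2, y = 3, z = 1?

-25

∂A₁/∂x = z
∂A₂/∂y = 3*x^3 + x
∂A₃/∂z = 6*x + 4*y
∇·A = 3*x^3 + 7*x + 4*y + z
At (-2, 3, 1): -25.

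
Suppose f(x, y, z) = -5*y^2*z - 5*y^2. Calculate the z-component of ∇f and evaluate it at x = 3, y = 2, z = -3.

-20

(∇f)_3 = ∂f/∂z = -5*y^2
At (3, 2, -3): -20.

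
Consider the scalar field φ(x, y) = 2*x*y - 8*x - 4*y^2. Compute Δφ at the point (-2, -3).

-8

∂²φ/∂x² = 0
∂²φ/∂y² = -8
∇²φ = -8
At (-2, -3): -8.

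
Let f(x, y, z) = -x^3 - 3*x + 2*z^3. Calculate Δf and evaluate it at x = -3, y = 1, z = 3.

∂²f/∂x² = -6*x
∂²f/∂y² = 0
∂²f/∂z² = 12*z
∇²f = -6*x + 12*z
At (-3, 1, 3): 54.

54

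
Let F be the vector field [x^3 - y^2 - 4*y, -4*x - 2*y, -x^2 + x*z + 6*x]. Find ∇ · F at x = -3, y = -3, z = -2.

22

∂F₁/∂x = 3*x^2
∂F₂/∂y = -2
∂F₃/∂z = x
∇·F = 3*x^2 + x - 2
At (-3, -3, -2): 22.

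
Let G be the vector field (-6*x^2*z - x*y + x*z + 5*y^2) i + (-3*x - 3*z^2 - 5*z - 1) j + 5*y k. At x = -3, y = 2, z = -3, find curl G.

(∇×G)₁ = ∂G₃/∂y − ∂G₂/∂z = 6*z + 10
(∇×G)₂ = ∂G₁/∂z − ∂G₃/∂x = -6*x^2 + x
(∇×G)₃ = ∂G₂/∂x − ∂G₁/∂y = x - 10*y - 3
∇×G = (6*z + 10, -6*x^2 + x, x - 10*y - 3)
At (-3, 2, -3): (-8, -57, -26).

(-8, -57, -26)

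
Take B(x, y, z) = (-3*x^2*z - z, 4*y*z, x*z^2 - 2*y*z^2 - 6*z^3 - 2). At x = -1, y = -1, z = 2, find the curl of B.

(∇×B)₁ = ∂B₃/∂y − ∂B₂/∂z = -4*y - 2*z^2
(∇×B)₂ = ∂B₁/∂z − ∂B₃/∂x = -3*x^2 - z^2 - 1
(∇×B)₃ = ∂B₂/∂x − ∂B₁/∂y = 0
∇×B = (-4*y - 2*z^2, -3*x^2 - z^2 - 1, 0)
At (-1, -1, 2): (-4, -8, 0).

(-4, -8, 0)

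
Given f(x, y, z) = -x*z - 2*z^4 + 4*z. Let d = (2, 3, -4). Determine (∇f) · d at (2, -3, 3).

850

∂f/∂x = -z
∂f/∂y = 0
∂f/∂z = -x - 8*z^3 + 4
∇f at (2, -3, 3) = (-3, 0, -214)
∇f · d = (-3)(2) + (0)(3) + (-214)(-4) = 850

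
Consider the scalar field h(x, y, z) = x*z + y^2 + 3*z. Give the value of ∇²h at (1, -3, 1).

∂²h/∂x² = 0
∂²h/∂y² = 2
∂²h/∂z² = 0
∇²h = 2
At (1, -3, 1): 2.

2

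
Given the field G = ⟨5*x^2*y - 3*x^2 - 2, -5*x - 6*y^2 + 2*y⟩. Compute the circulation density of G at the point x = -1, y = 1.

-10

∂G₂/∂x = -5
∂G₁/∂y = 5*x^2
Scalar curl = -5*x^2 - 5
At (-1, 1): -10.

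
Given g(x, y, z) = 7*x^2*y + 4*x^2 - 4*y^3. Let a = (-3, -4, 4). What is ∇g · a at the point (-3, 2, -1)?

∂g/∂x = 14*x*y + 8*x
∂g/∂y = 7*x^2 - 12*y^2
∂g/∂z = 0
∇g at (-3, 2, -1) = (-108, 15, 0)
∇g · a = (-108)(-3) + (15)(-4) + (0)(4) = 264

264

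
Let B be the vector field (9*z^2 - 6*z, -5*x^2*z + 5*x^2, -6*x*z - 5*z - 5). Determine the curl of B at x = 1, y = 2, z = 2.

(5, 42, -10)

(∇×B)₁ = ∂B₃/∂y − ∂B₂/∂z = 5*x^2
(∇×B)₂ = ∂B₁/∂z − ∂B₃/∂x = 24*z - 6
(∇×B)₃ = ∂B₂/∂x − ∂B₁/∂y = -10*x*z + 10*x
∇×B = (5*x^2, 24*z - 6, -10*x*z + 10*x)
At (1, 2, 2): (5, 42, -10).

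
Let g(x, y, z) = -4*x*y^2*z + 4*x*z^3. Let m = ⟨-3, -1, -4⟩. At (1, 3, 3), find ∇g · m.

-216

∂g/∂x = -4*y^2*z + 4*z^3
∂g/∂y = -8*x*y*z
∂g/∂z = -4*x*y^2 + 12*x*z^2
∇g at (1, 3, 3) = (0, -72, 72)
∇g · m = (0)(-3) + (-72)(-1) + (72)(-4) = -216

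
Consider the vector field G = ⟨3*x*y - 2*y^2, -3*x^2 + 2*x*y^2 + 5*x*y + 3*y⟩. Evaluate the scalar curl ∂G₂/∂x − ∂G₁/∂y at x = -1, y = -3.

0

∂G₂/∂x = -6*x + 2*y^2 + 5*y
∂G₁/∂y = 3*x - 4*y
Scalar curl = -9*x + 2*y^2 + 9*y
At (-1, -3): 0.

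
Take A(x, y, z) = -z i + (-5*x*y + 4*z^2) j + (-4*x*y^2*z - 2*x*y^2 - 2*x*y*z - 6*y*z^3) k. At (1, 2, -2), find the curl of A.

(∇×A)₁ = ∂A₃/∂y − ∂A₂/∂z = -8*x*y*z - 4*x*y - 2*x*z - 6*z^3 - 8*z
(∇×A)₂ = ∂A₁/∂z − ∂A₃/∂x = 4*y^2*z + 2*y^2 + 2*y*z - 1
(∇×A)₃ = ∂A₂/∂x − ∂A₁/∂y = -5*y
∇×A = (-8*x*y*z - 4*x*y - 2*x*z - 6*z^3 - 8*z, 4*y^2*z + 2*y^2 + 2*y*z - 1, -5*y)
At (1, 2, -2): (92, -33, -10).

(92, -33, -10)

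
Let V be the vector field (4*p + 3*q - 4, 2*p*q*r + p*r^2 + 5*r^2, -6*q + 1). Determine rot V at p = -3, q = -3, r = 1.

(∇×V)₁ = ∂V₃/∂q − ∂V₂/∂r = -2*p*q - 2*p*r - 10*r - 6
(∇×V)₂ = ∂V₁/∂r − ∂V₃/∂p = 0
(∇×V)₃ = ∂V₂/∂p − ∂V₁/∂q = 2*q*r + r^2 - 3
∇×V = (-2*p*q - 2*p*r - 10*r - 6, 0, 2*q*r + r^2 - 3)
At (-3, -3, 1): (-28, 0, -8).

(-28, 0, -8)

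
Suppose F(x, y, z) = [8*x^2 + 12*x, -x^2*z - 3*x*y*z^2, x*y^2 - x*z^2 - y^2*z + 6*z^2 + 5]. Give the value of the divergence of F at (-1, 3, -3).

-28

∂F₁/∂x = 16*x + 12
∂F₂/∂y = -3*x*z^2
∂F₃/∂z = -2*x*z - y^2 + 12*z
∇·F = -3*x*z^2 - 2*x*z + 16*x - y^2 + 12*z + 12
At (-1, 3, -3): -28.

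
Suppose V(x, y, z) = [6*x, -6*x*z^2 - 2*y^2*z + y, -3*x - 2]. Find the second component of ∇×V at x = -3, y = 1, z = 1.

(∇×V)_2 = ∂V₁/∂z − ∂V₃/∂x
= 0 − (-3)
= 3
At (-3, 1, 1): 3.

3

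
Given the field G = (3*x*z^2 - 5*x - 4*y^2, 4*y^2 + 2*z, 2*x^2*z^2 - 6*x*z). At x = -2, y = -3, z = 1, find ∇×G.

(-2, 2, -24)

(∇×G)₁ = ∂G₃/∂y − ∂G₂/∂z = -2
(∇×G)₂ = ∂G₁/∂z − ∂G₃/∂x = -4*x*z^2 + 6*x*z + 6*z
(∇×G)₃ = ∂G₂/∂x − ∂G₁/∂y = 8*y
∇×G = (-2, -4*x*z^2 + 6*x*z + 6*z, 8*y)
At (-2, -3, 1): (-2, 2, -24).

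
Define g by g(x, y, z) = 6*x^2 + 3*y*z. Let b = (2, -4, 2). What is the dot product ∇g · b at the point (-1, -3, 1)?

∂g/∂x = 12*x
∂g/∂y = 3*z
∂g/∂z = 3*y
∇g at (-1, -3, 1) = (-12, 3, -9)
∇g · b = (-12)(2) + (3)(-4) + (-9)(2) = -54

-54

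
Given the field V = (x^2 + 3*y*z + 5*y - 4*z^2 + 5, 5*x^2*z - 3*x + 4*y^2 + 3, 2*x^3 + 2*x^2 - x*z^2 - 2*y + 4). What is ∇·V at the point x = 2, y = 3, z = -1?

32

∂V₁/∂x = 2*x
∂V₂/∂y = 8*y
∂V₃/∂z = -2*x*z
∇·V = -2*x*z + 2*x + 8*y
At (2, 3, -1): 32.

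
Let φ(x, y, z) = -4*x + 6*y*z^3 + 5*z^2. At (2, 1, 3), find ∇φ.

(-4, 162, 192)

∂φ/∂x = -4
∂φ/∂y = 6*z^3
∂φ/∂z = 18*y*z^2 + 10*z
∇φ = (-4, 6*z^3, 18*y*z^2 + 10*z)
At (2, 1, 3): (-4, 162, 192).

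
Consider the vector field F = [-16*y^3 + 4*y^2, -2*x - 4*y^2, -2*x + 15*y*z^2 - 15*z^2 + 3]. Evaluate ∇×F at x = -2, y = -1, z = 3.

(135, 2, 54)

(∇×F)₁ = ∂F₃/∂y − ∂F₂/∂z = 15*z^2
(∇×F)₂ = ∂F₁/∂z − ∂F₃/∂x = 2
(∇×F)₃ = ∂F₂/∂x − ∂F₁/∂y = 48*y^2 - 8*y - 2
∇×F = (15*z^2, 2, 48*y^2 - 8*y - 2)
At (-2, -1, 3): (135, 2, 54).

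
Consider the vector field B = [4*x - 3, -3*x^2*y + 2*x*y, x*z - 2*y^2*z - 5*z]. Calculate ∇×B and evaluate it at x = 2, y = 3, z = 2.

(-24, -2, -30)

(∇×B)₁ = ∂B₃/∂y − ∂B₂/∂z = -4*y*z
(∇×B)₂ = ∂B₁/∂z − ∂B₃/∂x = -z
(∇×B)₃ = ∂B₂/∂x − ∂B₁/∂y = -6*x*y + 2*y
∇×B = (-4*y*z, -z, -6*x*y + 2*y)
At (2, 3, 2): (-24, -2, -30).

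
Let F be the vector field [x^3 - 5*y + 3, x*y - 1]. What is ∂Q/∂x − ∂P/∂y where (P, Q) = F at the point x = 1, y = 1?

∂F₂/∂x = y
∂F₁/∂y = -5
Scalar curl = y + 5
At (1, 1): 6.

6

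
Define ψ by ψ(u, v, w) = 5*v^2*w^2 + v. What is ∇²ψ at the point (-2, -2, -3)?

130

∂²ψ/∂u² = 0
∂²ψ/∂v² = 10*w^2
∂²ψ/∂w² = 10*v^2
∇²ψ = 10*v^2 + 10*w^2
At (-2, -2, -3): 130.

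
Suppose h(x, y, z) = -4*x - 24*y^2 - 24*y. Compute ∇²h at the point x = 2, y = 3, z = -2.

-48

∂²h/∂x² = 0
∂²h/∂y² = -48
∂²h/∂z² = 0
∇²h = -48
At (2, 3, -2): -48.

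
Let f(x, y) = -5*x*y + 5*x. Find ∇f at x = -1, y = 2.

(-5, 5)

∂f/∂x = -5*y + 5
∂f/∂y = -5*x
∇f = (-5*y + 5, -5*x)
At (-1, 2): (-5, 5).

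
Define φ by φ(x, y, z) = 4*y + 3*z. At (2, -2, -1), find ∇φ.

(0, 4, 3)

∂φ/∂x = 0
∂φ/∂y = 4
∂φ/∂z = 3
∇φ = (0, 4, 3)
At (2, -2, -1): (0, 4, 3).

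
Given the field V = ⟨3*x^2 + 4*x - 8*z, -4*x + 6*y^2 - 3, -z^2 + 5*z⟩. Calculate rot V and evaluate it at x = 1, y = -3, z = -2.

(0, -8, -4)

(∇×V)₁ = ∂V₃/∂y − ∂V₂/∂z = 0
(∇×V)₂ = ∂V₁/∂z − ∂V₃/∂x = -8
(∇×V)₃ = ∂V₂/∂x − ∂V₁/∂y = -4
∇×V = (0, -8, -4)
At (1, -3, -2): (0, -8, -4).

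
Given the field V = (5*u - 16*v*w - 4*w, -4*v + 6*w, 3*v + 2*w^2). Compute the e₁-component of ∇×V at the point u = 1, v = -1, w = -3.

-3

(∇×V)_1 = ∂V₃/∂v − ∂V₂/∂w
= 3 − (6)
= -3
At (1, -1, -3): -3.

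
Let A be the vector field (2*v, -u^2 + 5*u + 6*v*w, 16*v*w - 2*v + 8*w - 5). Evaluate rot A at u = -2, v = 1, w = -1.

(-24, 0, 7)

(∇×A)₁ = ∂A₃/∂v − ∂A₂/∂w = -6*v + 16*w - 2
(∇×A)₂ = ∂A₁/∂w − ∂A₃/∂u = 0
(∇×A)₃ = ∂A₂/∂u − ∂A₁/∂v = -2*u + 3
∇×A = (-6*v + 16*w - 2, 0, -2*u + 3)
At (-2, 1, -1): (-24, 0, 7).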